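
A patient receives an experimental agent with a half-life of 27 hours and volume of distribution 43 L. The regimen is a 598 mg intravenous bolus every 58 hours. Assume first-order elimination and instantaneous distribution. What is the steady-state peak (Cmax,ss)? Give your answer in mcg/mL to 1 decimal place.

18.0 mcg/mL

Over one 58-h interval, 58/27 ≈ 2.1481 half-lives elapse, leaving f ≈ 0.2256 of each dose.
At steady state, accumulation factor R = 1/(1 − e^(−kτ)) ≈ 1.2913.
Single-dose peak C₀ = D/Vd = 598/43 ≈ 13.907 mcg/mL.
Steady-state peak Cmax,ss = C₀·R ≈ 13.907 × 1.2913 ≈ 17.958 mcg/mL.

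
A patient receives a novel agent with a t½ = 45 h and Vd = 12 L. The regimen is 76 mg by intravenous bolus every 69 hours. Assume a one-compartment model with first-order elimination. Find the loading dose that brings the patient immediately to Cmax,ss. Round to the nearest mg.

116 mg

f = (1/2)^(69/45) ≈ 0.345478; accumulation ratio R = 1/(1−f) ≈ 1.52783.
Loading dose to hit Cmax,ss on first dose: D_load = D_maint·R ≈ 76 × 1.52783 ≈ 116.12 mg.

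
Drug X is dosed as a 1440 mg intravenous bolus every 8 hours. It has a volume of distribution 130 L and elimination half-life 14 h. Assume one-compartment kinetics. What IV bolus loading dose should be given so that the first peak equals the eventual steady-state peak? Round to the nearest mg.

f = (1/2)^(8/14) ≈ 0.672950; accumulation ratio R = 1/(1−f) ≈ 3.05764.
Loading dose to hit Cmax,ss on first dose: D_load = D_maint·R ≈ 1440 × 3.05764 ≈ 4403.00 mg.

4403 mg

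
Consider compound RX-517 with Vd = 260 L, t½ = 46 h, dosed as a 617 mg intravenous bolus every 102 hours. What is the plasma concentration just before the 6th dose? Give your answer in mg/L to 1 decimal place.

f = (1/2)^(τ/t½) = (1/2)^(102/46) ≈ 0.2150.
C₀ = D/Vd = 617/260 ≈ 2.373 mg/L.
Before the 6th dose, 5 doses have been given. Superposition: Cmin = C₀·(f + f² + … + f^5).
≈ 2.373 × (0.2150 + 0.0462 + 0.0099 + 0.0021 + 0.0005) ≈ 2.373 × 0.2737 ≈ 0.649 mg/L.

0.6 mg/L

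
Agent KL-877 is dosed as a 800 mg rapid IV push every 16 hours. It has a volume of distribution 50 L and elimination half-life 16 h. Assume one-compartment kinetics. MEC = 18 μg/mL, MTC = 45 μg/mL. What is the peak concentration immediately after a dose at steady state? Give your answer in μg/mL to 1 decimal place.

τ = 16 h = 1 half-life, so f = (1/2)^1 = 0.5.
Accumulation ratio R = 1/(1 − f) = 1/0.5 = 2/1.
Single-dose peak C₀ = D/Vd = 800/50 = 16 μg/mL.
Steady-state peak Cmax,ss = C₀·R = 16 × 2/1 ≈ 32.000 μg/mL.
Peak 32.0 μg/mL vs MTC 45 μg/mL: below toxic threshold.

32.0 μg/mL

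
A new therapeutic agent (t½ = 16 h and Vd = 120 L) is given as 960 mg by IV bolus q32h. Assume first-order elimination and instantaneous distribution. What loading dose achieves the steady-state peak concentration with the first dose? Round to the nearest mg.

f = (1/2)^(32/16) ≈ 0.250000; accumulation ratio R = 1/(1−f) ≈ 1.33333.
Loading dose to hit Cmax,ss on first dose: D_load = D_maint·R ≈ 960 × 1.33333 ≈ 1280.00 mg.

1280 mg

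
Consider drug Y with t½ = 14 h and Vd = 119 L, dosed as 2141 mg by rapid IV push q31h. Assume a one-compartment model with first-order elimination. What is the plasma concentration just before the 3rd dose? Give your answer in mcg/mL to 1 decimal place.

f = (1/2)^(τ/t½) = (1/2)^(31/14) ≈ 0.2155.
C₀ = D/Vd = 2141/119 ≈ 17.992 mcg/mL.
Before the 3rd dose, 2 doses have been given. Superposition: Cmin = C₀·(f + f²).
≈ 17.992 × (0.2155 + 0.0464) ≈ 17.992 × 0.2619 ≈ 4.712 mcg/mL.

4.7 mcg/mL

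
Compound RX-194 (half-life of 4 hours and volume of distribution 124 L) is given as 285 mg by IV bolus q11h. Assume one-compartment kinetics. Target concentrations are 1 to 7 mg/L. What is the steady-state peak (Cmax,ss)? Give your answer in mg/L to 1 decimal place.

2.7 mg/L

τ/t½ = 11/4 ≈ 2.75, so fraction remaining f = (1/2)^(11/4) ≈ 0.1487.
Accumulation ratio R = 1/(1 − f) ≈ 1/0.8513 ≈ 1.1747.
Single-dose peak C₀ = D/Vd = 285/124 ≈ 2.298 mg/L.
Steady-state peak Cmax,ss = C₀·R ≈ 2.298 × 1.1747 ≈ 2.699 mg/L.
Peak 2.7 mg/L vs MTC 7 mg/L: below toxic threshold.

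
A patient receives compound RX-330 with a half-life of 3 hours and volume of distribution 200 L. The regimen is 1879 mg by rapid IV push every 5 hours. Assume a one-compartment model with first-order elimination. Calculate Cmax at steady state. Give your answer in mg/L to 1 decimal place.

Over one 5-h interval, 5/3 ≈ 1.6667 half-lives elapse, leaving f ≈ 0.3150 of each dose.
Accumulation ratio R = 1/(1 − f) ≈ 1/0.6850 ≈ 1.4599.
Single-dose peak C₀ = D/Vd = 1879/200 ≈ 9.395 mg/L.
Steady-state peak Cmax,ss = C₀·R ≈ 9.395 × 1.4599 ≈ 13.716 mg/L.

13.7 mg/L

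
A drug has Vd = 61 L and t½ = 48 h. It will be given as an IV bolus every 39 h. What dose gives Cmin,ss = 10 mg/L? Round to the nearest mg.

461 mg

τ/t½ = 39/48 ≈ 0.8125, so f = (1/2)^(39/48) ≈ 0.569394.
Cmin,ss = (D/Vd)·f/(1−f), so D = Cmin,ss·Vd·(1−f)/f.
D = 10 × 61 × (1−f)/f ≈ 10 × 61 × 0.75625 ≈ 461.31 mg.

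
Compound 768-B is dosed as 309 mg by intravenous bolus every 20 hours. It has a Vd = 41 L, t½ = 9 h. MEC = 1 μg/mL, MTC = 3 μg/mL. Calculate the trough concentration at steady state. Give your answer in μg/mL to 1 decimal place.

Over one 20-h interval, 20/9 ≈ 2.2222 half-lives elapse, leaving f ≈ 0.2143 of each dose.
At steady state, accumulation factor R = 1/(1 − e^(−kτ)) ≈ 1.2728.
Each bolus raises the concentration by D/Vd = 309/41 ≈ 7.537 μg/mL.
Steady-state peak Cmax,ss = C₀·R ≈ 7.537 × 1.2728 ≈ 9.593 μg/mL.
Steady-state trough Cmin,ss = Cmax,ss·f ≈ 9.593 × 0.2143 ≈ 2.056 μg/mL.
Trough 2.1 μg/mL vs MEC 1 μg/mL: adequate.

2.1 μg/mL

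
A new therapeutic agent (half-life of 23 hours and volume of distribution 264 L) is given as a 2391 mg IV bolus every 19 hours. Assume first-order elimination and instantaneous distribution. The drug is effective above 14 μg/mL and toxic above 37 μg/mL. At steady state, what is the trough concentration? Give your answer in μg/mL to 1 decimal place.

11.7 μg/mL

τ/t½ = 19/23 ≈ 0.82609, so fraction remaining f = (1/2)^(19/23) ≈ 0.5641.
Single-dose peak C₀ = D/Vd = 2391/264 ≈ 9.057 μg/mL.
Steady-state trough Cmin,ss = C₀·f/(1−f) ≈ 9.057 × 0.5641/0.4359 ≈ 11.721 μg/mL.
Trough 11.7 μg/mL vs MEC 14 μg/mL: subtherapeutic.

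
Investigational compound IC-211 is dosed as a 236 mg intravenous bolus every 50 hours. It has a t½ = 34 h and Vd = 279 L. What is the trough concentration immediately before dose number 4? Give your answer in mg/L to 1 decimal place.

f = (1/2)^(τ/t½) = (1/2)^(50/34) ≈ 0.3608.
C₀ = D/Vd = 236/279 ≈ 0.846 mg/L.
Before the 4th dose, 3 doses have been given. Superposition: Cmin = C₀·(f + f² + … + f^3).
≈ 0.846 × (0.3608 + 0.1302 + 0.0470) ≈ 0.846 × 0.5380 ≈ 0.455 mg/L.

0.5 mg/L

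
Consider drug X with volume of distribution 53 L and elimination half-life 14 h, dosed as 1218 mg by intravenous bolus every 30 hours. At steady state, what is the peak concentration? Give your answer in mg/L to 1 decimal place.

29.7 mg/L

Over one 30-h interval, 30/14 ≈ 2.1429 half-lives elapse, leaving f ≈ 0.2264 of each dose.
At steady state, accumulation factor R = 1/(1 − e^(−kτ)) ≈ 1.2927.
Single-dose peak C₀ = D/Vd = 1218/53 ≈ 22.981 mg/L.
Steady-state peak Cmax,ss = C₀·R ≈ 22.981 × 1.2927 ≈ 29.708 mg/L.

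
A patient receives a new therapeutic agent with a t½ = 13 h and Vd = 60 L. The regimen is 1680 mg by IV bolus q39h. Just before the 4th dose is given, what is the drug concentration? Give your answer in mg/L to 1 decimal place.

4.0 mg/L

f = (1/2)^(τ/t½) = (1/2)^(39/13) ≈ 0.1250.
C₀ = D/Vd = 1680/60 ≈ 28.000 mg/L.
Before the 4th dose, 3 doses have been given. Superposition: Cmin = C₀·(f + f² + … + f^3).
≈ 28.000 × (0.1250 + 0.0156 + 0.0020) ≈ 28.000 × 0.1426 ≈ 3.993 mg/L.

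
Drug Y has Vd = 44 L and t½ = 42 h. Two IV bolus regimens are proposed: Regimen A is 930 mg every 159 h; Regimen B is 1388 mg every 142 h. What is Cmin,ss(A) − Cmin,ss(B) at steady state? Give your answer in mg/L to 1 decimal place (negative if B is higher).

Regimen A: f = (1/2)^(159/42) ≈ 0.0725; Cmin,ss = (930/44)·f/(1−f) ≈ 1.652 mg/L.
Regimen B: f = (1/2)^(142/42) ≈ 0.0960; Cmin,ss = (1388/44)·f/(1−f) ≈ 3.350 mg/L.
Difference ≈ 1.652 − 3.350 ≈ -1.698 mg/L.

-1.7 mg/L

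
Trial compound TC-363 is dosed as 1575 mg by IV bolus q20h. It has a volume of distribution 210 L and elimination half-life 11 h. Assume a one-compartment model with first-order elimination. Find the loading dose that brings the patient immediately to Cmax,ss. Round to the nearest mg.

f = (1/2)^(20/11) ≈ 0.283578; accumulation ratio R = 1/(1−f) ≈ 1.39583.
Loading dose to hit Cmax,ss on first dose: D_load = D_maint·R ≈ 1575 × 1.39583 ≈ 2198.43 mg.

2198 mg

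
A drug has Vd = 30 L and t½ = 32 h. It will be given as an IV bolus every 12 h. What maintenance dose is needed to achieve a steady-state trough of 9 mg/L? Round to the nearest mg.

τ/t½ = 12/32 ≈ 0.375, so f = (1/2)^(12/32) ≈ 0.771105.
Cmin,ss = (D/Vd)·f/(1−f), so D = Cmin,ss·Vd·(1−f)/f.
D = 9 × 30 × (1−f)/f ≈ 9 × 30 × 0.29684 ≈ 80.15 mg.

80 mg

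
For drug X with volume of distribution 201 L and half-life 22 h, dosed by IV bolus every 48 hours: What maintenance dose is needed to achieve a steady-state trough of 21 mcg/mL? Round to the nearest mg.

14931 mg

τ/t½ = 48/22 ≈ 2.1818, so f = (1/2)^(48/22) ≈ 0.220398.
Cmin,ss = (D/Vd)·f/(1−f), so D = Cmin,ss·Vd·(1−f)/f.
D = 21 × 201 × (1−f)/f ≈ 21 × 201 × 3.53725 ≈ 14930.73 mg.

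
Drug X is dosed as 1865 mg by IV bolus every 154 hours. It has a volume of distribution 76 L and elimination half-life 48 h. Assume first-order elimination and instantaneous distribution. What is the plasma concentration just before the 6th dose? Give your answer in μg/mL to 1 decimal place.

f = (1/2)^(τ/t½) = (1/2)^(154/48) ≈ 0.1082.
C₀ = D/Vd = 1865/76 ≈ 24.539 μg/mL.
Before the 6th dose, 5 doses have been given. Superposition: Cmin = C₀·(f + f² + … + f^5).
≈ 24.539 × (0.1082 + 0.0117 + 0.0013 + 0.0001 + 0.0000) ≈ 24.539 × 0.1213 ≈ 2.977 μg/mL.

3.0 μg/mL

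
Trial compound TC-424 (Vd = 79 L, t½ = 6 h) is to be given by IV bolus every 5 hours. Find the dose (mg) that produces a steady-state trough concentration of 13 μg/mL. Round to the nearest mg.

τ/t½ = 5/6 ≈ 0.83333, so f = (1/2)^(5/6) ≈ 0.561231.
Cmin,ss = (D/Vd)·f/(1−f), so D = Cmin,ss·Vd·(1−f)/f.
D = 13 × 79 × (1−f)/f ≈ 13 × 79 × 0.78180 ≈ 802.91 mg.

803 mg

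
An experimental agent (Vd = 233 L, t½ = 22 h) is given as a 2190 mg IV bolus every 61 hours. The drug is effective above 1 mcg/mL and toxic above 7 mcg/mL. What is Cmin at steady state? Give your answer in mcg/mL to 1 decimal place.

1.6 mcg/mL

τ/t½ = 61/22 ≈ 2.7727, so fraction remaining f = (1/2)^(61/22) ≈ 0.1463.
Accumulation ratio R = 1/(1 − f) ≈ 1/0.8537 ≈ 1.1714.
Each bolus raises the concentration by D/Vd = 2190/233 ≈ 9.399 mcg/mL.
Cmax,ss = C₀/(1 − f) ≈ 9.399/0.8537 ≈ 11.010 mcg/mL.
Steady-state trough Cmin,ss = Cmax,ss·f ≈ 11.010 × 0.1463 ≈ 1.611 mcg/mL.
Trough 1.6 mcg/mL vs MEC 1 mcg/mL: adequate.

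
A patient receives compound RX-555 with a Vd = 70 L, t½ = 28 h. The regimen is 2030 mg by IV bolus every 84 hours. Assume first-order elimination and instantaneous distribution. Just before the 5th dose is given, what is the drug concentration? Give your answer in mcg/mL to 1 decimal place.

f = (1/2)^(τ/t½) = (1/2)^(84/28) ≈ 0.1250.
C₀ = D/Vd = 2030/70 ≈ 29.000 mcg/mL.
Before the 5th dose, 4 doses have been given. Superposition: Cmin = C₀·(f + f² + … + f^4).
≈ 29.000 × (0.1250 + 0.0156 + 0.0020 + 0.0002) ≈ 29.000 × 0.1428 ≈ 4.141 mcg/mL.

4.1 mcg/mL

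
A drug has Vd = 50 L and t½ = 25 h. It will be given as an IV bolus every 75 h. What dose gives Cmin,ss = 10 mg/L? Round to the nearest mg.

3500 mg

τ/t½ = 75/25 ≈ 3, so f = (1/2)^(75/25) ≈ 0.125000.
Cmin,ss = (D/Vd)·f/(1−f), so D = Cmin,ss·Vd·(1−f)/f.
D = 10 × 50 × (1−f)/f ≈ 10 × 50 × 7.00000 ≈ 3500.00 mg.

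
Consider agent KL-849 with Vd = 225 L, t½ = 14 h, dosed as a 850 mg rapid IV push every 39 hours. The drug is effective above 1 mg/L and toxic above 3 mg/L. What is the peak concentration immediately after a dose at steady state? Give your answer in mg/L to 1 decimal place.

k = ln2/t½ = ln2/14 ≈ 0.049511 h⁻¹; fraction remaining f = e^(−kτ) = e^(−0.049511×39) ≈ 0.1450.
At steady state, accumulation factor R = 1/(1 − e^(−kτ)) ≈ 1.1696.
Each bolus raises the concentration by D/Vd = 850/225 ≈ 3.778 mg/L.
Steady-state peak Cmax,ss = C₀·R ≈ 3.778 × 1.1696 ≈ 4.419 mg/L.
Peak 4.4 mg/L vs MTC 3 mg/L: exceeds toxic threshold.

4.4 mg/L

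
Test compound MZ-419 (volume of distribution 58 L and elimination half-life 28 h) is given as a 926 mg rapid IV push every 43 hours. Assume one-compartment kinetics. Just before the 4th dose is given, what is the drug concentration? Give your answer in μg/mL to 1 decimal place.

f = (1/2)^(τ/t½) = (1/2)^(43/28) ≈ 0.3449.
C₀ = D/Vd = 926/58 ≈ 15.966 μg/mL.
Before the 4th dose, 3 doses have been given. Superposition: Cmin = C₀·(f + f² + … + f^3).
≈ 15.966 × (0.3449 + 0.1190 + 0.0410) ≈ 15.966 × 0.5049 ≈ 8.061 μg/mL.

8.1 μg/mL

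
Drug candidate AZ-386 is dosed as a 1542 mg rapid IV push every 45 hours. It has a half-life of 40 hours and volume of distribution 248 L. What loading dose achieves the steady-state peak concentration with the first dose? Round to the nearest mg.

2848 mg

f = (1/2)^(45/40) ≈ 0.458502; accumulation ratio R = 1/(1−f) ≈ 1.84673.
Loading dose to hit Cmax,ss on first dose: D_load = D_maint·R ≈ 1542 × 1.84673 ≈ 2847.66 mg.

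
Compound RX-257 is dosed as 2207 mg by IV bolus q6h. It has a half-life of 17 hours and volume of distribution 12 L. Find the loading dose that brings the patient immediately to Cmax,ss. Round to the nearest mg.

10170 mg

f = (1/2)^(6/17) ≈ 0.782986; accumulation ratio R = 1/(1−f) ≈ 4.60800.
Loading dose to hit Cmax,ss on first dose: D_load = D_maint·R ≈ 2207 × 4.60800 ≈ 10169.86 mg.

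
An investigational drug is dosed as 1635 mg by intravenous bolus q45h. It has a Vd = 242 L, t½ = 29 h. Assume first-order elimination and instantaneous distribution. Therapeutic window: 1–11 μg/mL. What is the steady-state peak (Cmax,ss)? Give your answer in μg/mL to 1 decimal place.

10.3 μg/mL

k = ln2/t½ = ln2/29 ≈ 0.023902 h⁻¹; fraction remaining f = e^(−kτ) = e^(−0.023902×45) ≈ 0.3411.
Accumulation ratio R = 1/(1 − f) ≈ 1/0.6589 ≈ 1.5177.
Single-dose peak C₀ = D/Vd = 1635/242 ≈ 6.756 μg/mL.
Steady-state peak Cmax,ss = C₀·R ≈ 6.756 × 1.5177 ≈ 10.254 μg/mL.
Peak 10.3 μg/mL vs MTC 11 μg/mL: below toxic threshold.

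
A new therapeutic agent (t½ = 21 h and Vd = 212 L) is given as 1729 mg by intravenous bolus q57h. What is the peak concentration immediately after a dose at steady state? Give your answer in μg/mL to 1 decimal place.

k = ln2/t½ = ln2/21 ≈ 0.033007 h⁻¹; fraction remaining f = e^(−kτ) = e^(−0.033007×57) ≈ 0.1524.
Accumulation ratio R = 1/(1 − f) ≈ 1/0.8476 ≈ 1.1798.
Single-dose peak C₀ = D/Vd = 1729/212 ≈ 8.156 μg/mL.
Cmax,ss = C₀/(1 − f) ≈ 8.156/0.8476 ≈ 9.622 μg/mL.

9.6 μg/mL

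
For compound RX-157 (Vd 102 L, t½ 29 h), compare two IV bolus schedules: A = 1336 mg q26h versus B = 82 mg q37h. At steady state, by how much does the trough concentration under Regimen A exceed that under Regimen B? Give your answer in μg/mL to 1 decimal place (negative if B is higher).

Regimen A: f = (1/2)^(26/29) ≈ 0.5372; Cmin,ss = (1336/102)·f/(1−f) ≈ 15.204 μg/mL.
Regimen B: f = (1/2)^(37/29) ≈ 0.4130; Cmin,ss = (82/102)·f/(1−f) ≈ 0.566 μg/mL.
Difference ≈ 15.204 − 0.566 ≈ 14.638 μg/mL.

14.6 μg/mL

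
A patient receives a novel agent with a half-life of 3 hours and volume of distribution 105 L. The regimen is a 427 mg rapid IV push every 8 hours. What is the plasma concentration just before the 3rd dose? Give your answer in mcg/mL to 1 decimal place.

f = (1/2)^(τ/t½) = (1/2)^(8/3) ≈ 0.1575.
C₀ = D/Vd = 427/105 ≈ 4.067 mcg/mL.
Before the 3rd dose, 2 doses have been given. Superposition: Cmin = C₀·(f + f²).
≈ 4.067 × (0.1575 + 0.0248) ≈ 4.067 × 0.1823 ≈ 0.741 mcg/mL.

0.7 mcg/mL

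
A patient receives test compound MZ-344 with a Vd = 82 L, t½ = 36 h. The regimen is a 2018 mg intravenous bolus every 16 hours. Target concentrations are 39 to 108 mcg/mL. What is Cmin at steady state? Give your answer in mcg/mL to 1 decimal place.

68.2 mcg/mL

τ/t½ = 16/36 ≈ 0.44444, so fraction remaining f = (1/2)^(16/36) ≈ 0.7349.
At steady state, accumulation factor R = 1/(1 − e^(−kτ)) ≈ 3.7722.
Each bolus raises the concentration by D/Vd = 2018/82 ≈ 24.610 mcg/mL.
Steady-state peak Cmax,ss = C₀·R ≈ 24.610 × 3.7722 ≈ 92.834 mcg/mL.
Steady-state trough Cmin,ss = Cmax,ss·f ≈ 92.834 × 0.7349 ≈ 68.224 mcg/mL.
Trough 68.2 mcg/mL vs MEC 39 mcg/mL: adequate.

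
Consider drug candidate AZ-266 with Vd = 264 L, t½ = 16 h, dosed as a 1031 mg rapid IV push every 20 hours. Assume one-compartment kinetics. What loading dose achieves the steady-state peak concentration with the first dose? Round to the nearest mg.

f = (1/2)^(20/16) ≈ 0.420448; accumulation ratio R = 1/(1−f) ≈ 1.72547.
Loading dose to hit Cmax,ss on first dose: D_load = D_maint·R ≈ 1031 × 1.72547 ≈ 1778.96 mg.

1779 mg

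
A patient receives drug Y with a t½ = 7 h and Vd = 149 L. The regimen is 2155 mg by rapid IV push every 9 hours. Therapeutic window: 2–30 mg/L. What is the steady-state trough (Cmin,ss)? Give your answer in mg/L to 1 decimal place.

10.1 mg/L

Over one 9-h interval, 9/7 ≈ 1.2857 half-lives elapse, leaving f ≈ 0.4102 of each dose.
At steady state, accumulation factor R = 1/(1 − e^(−kτ)) ≈ 1.6955.
Each bolus raises the concentration by D/Vd = 2155/149 ≈ 14.463 mg/L.
Cmax,ss = C₀/(1 − f) ≈ 14.463/0.5898 ≈ 24.522 mg/L.
Steady-state trough Cmin,ss = Cmax,ss·f ≈ 24.522 × 0.4102 ≈ 10.059 mg/L.
Trough 10.1 mg/L vs MEC 2 mg/L: adequate.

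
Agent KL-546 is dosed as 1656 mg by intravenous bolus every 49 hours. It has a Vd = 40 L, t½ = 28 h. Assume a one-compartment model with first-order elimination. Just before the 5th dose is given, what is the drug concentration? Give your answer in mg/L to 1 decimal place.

f = (1/2)^(τ/t½) = (1/2)^(49/28) ≈ 0.2973.
C₀ = D/Vd = 1656/40 ≈ 41.400 mg/L.
Before the 5th dose, 4 doses have been given. Superposition: Cmin = C₀·(f + f² + … + f^4).
≈ 41.400 × (0.2973 + 0.0884 + 0.0263 + 0.0078) ≈ 41.400 × 0.4198 ≈ 17.380 mg/L.

17.4 mg/L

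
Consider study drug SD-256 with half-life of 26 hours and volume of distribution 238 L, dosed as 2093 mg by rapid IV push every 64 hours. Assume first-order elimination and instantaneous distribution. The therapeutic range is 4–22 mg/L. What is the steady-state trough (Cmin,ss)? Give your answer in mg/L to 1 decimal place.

2.0 mg/L

Over one 64-h interval, 64/26 ≈ 2.4615 half-lives elapse, leaving f ≈ 0.1816 of each dose.
Accumulation ratio R = 1/(1 − f) ≈ 1/0.8184 ≈ 1.2219.
Each bolus raises the concentration by D/Vd = 2093/238 ≈ 8.794 mg/L.
Cmax,ss = C₀/(1 − f) ≈ 8.794/0.8184 ≈ 10.745 mg/L.
One interval later, Cmin,ss = Cmax,ss·e^(−kτ) ≈ 10.745 × 0.1816 ≈ 1.951 mg/L.
Trough 2.0 mg/L vs MEC 4 mg/L: subtherapeutic.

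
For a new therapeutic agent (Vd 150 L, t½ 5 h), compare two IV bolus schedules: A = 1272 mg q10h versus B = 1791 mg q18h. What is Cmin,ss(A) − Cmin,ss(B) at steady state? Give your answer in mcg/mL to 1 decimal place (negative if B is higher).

1.8 mcg/mL

Regimen A: f = (1/2)^(10/5) ≈ 0.2500; Cmin,ss = (1272/150)·f/(1−f) ≈ 2.827 mcg/mL.
Regimen B: f = (1/2)^(18/5) ≈ 0.0825; Cmin,ss = (1791/150)·f/(1−f) ≈ 1.074 mcg/mL.
Difference ≈ 2.827 − 1.074 ≈ 1.753 mcg/mL.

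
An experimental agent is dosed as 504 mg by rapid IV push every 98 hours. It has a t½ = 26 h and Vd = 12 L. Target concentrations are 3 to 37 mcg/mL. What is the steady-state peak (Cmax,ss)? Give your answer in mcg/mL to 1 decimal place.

k = ln2/t½ = ln2/26 ≈ 0.026660 h⁻¹; fraction remaining f = e^(−kτ) = e^(−0.026660×98) ≈ 0.0733.
At steady state, accumulation factor R = 1/(1 − e^(−kτ)) ≈ 1.0791.
Single-dose peak C₀ = D/Vd = 504/12 ≈ 42.000 mcg/mL.
Steady-state peak Cmax,ss = C₀·R ≈ 42.000 × 1.0791 ≈ 45.322 mcg/mL.
Peak 45.3 mcg/mL vs MTC 37 mcg/mL: exceeds toxic threshold.

45.3 mcg/mL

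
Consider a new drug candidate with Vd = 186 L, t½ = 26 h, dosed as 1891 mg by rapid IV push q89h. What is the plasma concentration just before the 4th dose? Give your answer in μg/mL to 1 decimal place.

f = (1/2)^(τ/t½) = (1/2)^(89/26) ≈ 0.0932.
C₀ = D/Vd = 1891/186 ≈ 10.167 μg/mL.
Before the 4th dose, 3 doses have been given. Superposition: Cmin = C₀·(f + f² + … + f^3).
≈ 10.167 × (0.0932 + 0.0087 + 0.0008) ≈ 10.167 × 0.1027 ≈ 1.044 μg/mL.

1.0 μg/mL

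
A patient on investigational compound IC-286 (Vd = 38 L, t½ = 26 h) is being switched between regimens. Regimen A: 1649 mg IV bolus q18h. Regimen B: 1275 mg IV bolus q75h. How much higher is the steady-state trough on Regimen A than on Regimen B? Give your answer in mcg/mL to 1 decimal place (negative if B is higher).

65.2 mcg/mL

Regimen A: f = (1/2)^(18/26) ≈ 0.6189; Cmin,ss = (1649/38)·f/(1−f) ≈ 70.472 mcg/mL.
Regimen B: f = (1/2)^(75/26) ≈ 0.1354; Cmin,ss = (1275/38)·f/(1−f) ≈ 5.254 mcg/mL.
Difference ≈ 70.472 − 5.254 ≈ 65.218 mcg/mL.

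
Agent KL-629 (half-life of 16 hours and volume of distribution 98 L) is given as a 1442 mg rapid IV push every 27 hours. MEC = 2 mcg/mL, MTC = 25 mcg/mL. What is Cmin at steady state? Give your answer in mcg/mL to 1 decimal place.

6.6 mcg/mL

τ/t½ = 27/16 ≈ 1.6875, so fraction remaining f = (1/2)^(27/16) ≈ 0.3105.
Each bolus raises the concentration by D/Vd = 1442/98 ≈ 14.714 mcg/mL.
Steady-state trough Cmin,ss = C₀·f/(1−f) ≈ 14.714 × 0.3105/0.6895 ≈ 6.626 mcg/mL.
Trough 6.6 mcg/mL vs MEC 2 mcg/mL: adequate.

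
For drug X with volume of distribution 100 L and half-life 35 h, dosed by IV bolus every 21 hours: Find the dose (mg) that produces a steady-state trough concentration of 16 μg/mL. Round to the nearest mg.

825 mg

τ/t½ = 21/35 ≈ 0.6, so f = (1/2)^(21/35) ≈ 0.659754.
Cmin,ss = (D/Vd)·f/(1−f), so D = Cmin,ss·Vd·(1−f)/f.
D = 16 × 100 × (1−f)/f ≈ 16 × 100 × 0.51572 ≈ 825.15 mg.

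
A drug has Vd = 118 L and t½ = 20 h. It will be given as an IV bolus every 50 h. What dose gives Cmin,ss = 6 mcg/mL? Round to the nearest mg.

3297 mg

τ/t½ = 50/20 ≈ 2.5, so f = (1/2)^(50/20) ≈ 0.176777.
Cmin,ss = (D/Vd)·f/(1−f), so D = Cmin,ss·Vd·(1−f)/f.
D = 6 × 118 × (1−f)/f ≈ 6 × 118 × 4.65684 ≈ 3297.04 mg.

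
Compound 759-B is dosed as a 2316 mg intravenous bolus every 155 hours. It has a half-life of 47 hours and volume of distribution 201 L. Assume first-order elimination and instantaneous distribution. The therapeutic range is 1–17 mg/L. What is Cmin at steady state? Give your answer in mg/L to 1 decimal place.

1.3 mg/L

k = ln2/t½ = ln2/47 ≈ 0.014748 h⁻¹; fraction remaining f = e^(−kτ) = e^(−0.014748×155) ≈ 0.1017.
Single-dose peak C₀ = D/Vd = 2316/201 ≈ 11.522 mg/L.
Steady-state trough Cmin,ss = C₀·f/(1−f) ≈ 11.522 × 0.1017/0.8983 ≈ 1.304 mg/L.
Trough 1.3 mg/L vs MEC 1 mg/L: adequate.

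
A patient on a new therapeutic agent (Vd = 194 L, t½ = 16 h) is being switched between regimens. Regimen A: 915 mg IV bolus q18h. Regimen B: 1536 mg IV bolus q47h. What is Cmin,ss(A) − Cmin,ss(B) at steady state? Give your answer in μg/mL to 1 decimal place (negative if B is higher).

2.8 μg/mL

Regimen A: f = (1/2)^(18/16) ≈ 0.4585; Cmin,ss = (915/194)·f/(1−f) ≈ 3.994 μg/mL.
Regimen B: f = (1/2)^(47/16) ≈ 0.1305; Cmin,ss = (1536/194)·f/(1−f) ≈ 1.188 μg/mL.
Difference ≈ 3.994 − 1.188 ≈ 2.806 μg/mL.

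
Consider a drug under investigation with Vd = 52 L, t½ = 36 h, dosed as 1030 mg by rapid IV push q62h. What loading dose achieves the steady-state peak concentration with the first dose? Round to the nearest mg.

f = (1/2)^(62/36) ≈ 0.303082; accumulation ratio R = 1/(1−f) ≈ 1.43489.
Loading dose to hit Cmax,ss on first dose: D_load = D_maint·R ≈ 1030 × 1.43489 ≈ 1477.94 mg.

1478 mg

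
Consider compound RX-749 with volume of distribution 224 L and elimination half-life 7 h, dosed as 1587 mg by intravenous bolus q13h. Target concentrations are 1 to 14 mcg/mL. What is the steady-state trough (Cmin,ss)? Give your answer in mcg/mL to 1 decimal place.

2.7 mcg/mL

Over one 13-h interval, 13/7 ≈ 1.8571 half-lives elapse, leaving f ≈ 0.2760 of each dose.
Each bolus raises the concentration by D/Vd = 1587/224 ≈ 7.085 mcg/mL.
Steady-state trough Cmin,ss = C₀·f/(1−f) ≈ 7.085 × 0.2760/0.7240 ≈ 2.701 mcg/mL.
Trough 2.7 mcg/mL vs MEC 1 mcg/mL: adequate.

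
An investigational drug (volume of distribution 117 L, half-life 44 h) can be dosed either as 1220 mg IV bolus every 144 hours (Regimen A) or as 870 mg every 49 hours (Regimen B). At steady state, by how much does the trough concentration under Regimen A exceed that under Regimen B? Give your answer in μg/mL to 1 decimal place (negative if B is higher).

-5.2 μg/mL

Regimen A: f = (1/2)^(144/44) ≈ 0.1035; Cmin,ss = (1220/117)·f/(1−f) ≈ 1.204 μg/mL.
Regimen B: f = (1/2)^(49/44) ≈ 0.4621; Cmin,ss = (870/117)·f/(1−f) ≈ 6.388 μg/mL.
Difference ≈ 1.204 − 6.388 ≈ -5.184 μg/mL.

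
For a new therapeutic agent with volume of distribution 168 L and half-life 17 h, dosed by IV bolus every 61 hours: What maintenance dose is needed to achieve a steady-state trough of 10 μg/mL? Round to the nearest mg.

18526 mg

τ/t½ = 61/17 ≈ 3.5882, so f = (1/2)^(61/17) ≈ 0.083145.
Cmin,ss = (D/Vd)·f/(1−f), so D = Cmin,ss·Vd·(1−f)/f.
D = 10 × 168 × (1−f)/f ≈ 10 × 168 × 11.02718 ≈ 18525.66 mg.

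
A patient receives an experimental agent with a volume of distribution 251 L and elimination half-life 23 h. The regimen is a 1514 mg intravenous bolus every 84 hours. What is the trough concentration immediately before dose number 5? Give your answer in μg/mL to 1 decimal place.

f = (1/2)^(τ/t½) = (1/2)^(84/23) ≈ 0.0795.
C₀ = D/Vd = 1514/251 ≈ 6.032 μg/mL.
Before the 5th dose, 4 doses have been given. Superposition: Cmin = C₀·(f + f² + … + f^4).
≈ 6.032 × (0.0795 + 0.0063 + 0.0005 + 0.0000) ≈ 6.032 × 0.0863 ≈ 0.521 μg/mL.

0.5 μg/mL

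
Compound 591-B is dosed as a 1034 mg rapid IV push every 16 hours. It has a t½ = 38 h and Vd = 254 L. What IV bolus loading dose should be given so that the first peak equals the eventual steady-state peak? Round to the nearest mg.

f = (1/2)^(16/38) ≈ 0.746879; accumulation ratio R = 1/(1−f) ≈ 3.95068.
Loading dose to hit Cmax,ss on first dose: D_load = D_maint·R ≈ 1034 × 3.95068 ≈ 4085.00 mg.

4085 mg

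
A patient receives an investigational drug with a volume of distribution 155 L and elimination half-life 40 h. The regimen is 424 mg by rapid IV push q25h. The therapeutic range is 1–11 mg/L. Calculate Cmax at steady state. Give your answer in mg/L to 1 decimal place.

τ/t½ = 25/40 ≈ 0.625, so fraction remaining f = (1/2)^(25/40) ≈ 0.6484.
At steady state, accumulation factor R = 1/(1 − e^(−kτ)) ≈ 2.8441.
Single-dose peak C₀ = D/Vd = 424/155 ≈ 2.735 mg/L.
Cmax,ss = C₀/(1 − f) ≈ 2.735/0.3516 ≈ 7.779 mg/L.
Peak 7.8 mg/L vs MTC 11 mg/L: below toxic threshold.

7.8 mg/L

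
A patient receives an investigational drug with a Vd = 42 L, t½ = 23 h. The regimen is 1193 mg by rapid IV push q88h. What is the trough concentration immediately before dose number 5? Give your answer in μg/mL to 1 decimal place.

f = (1/2)^(τ/t½) = (1/2)^(88/23) ≈ 0.0705.
C₀ = D/Vd = 1193/42 ≈ 28.405 μg/mL.
Before the 5th dose, 4 doses have been given. Superposition: Cmin = C₀·(f + f² + … + f^4).
≈ 28.405 × (0.0705 + 0.0050 + 0.0004 + 0.0000) ≈ 28.405 × 0.0759 ≈ 2.156 μg/mL.

2.2 μg/mL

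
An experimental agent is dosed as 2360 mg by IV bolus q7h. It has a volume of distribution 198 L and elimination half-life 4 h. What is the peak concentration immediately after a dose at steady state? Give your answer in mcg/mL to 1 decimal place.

Over one 7-h interval, 7/4 ≈ 1.75 half-lives elapse, leaving f ≈ 0.2973 of each dose.
At steady state, accumulation factor R = 1/(1 − e^(−kτ)) ≈ 1.4231.
Single-dose peak C₀ = D/Vd = 2360/198 ≈ 11.919 mcg/mL.
Steady-state peak Cmax,ss = C₀·R ≈ 11.919 × 1.4231 ≈ 16.962 mcg/mL.

17.0 mcg/mL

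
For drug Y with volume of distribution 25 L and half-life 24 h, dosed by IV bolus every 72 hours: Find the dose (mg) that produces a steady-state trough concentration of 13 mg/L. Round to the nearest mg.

τ/t½ = 72/24 ≈ 3, so f = (1/2)^(72/24) ≈ 0.125000.
Cmin,ss = (D/Vd)·f/(1−f), so D = Cmin,ss·Vd·(1−f)/f.
D = 13 × 25 × (1−f)/f ≈ 13 × 25 × 7.00000 ≈ 2275.00 mg.

2275 mg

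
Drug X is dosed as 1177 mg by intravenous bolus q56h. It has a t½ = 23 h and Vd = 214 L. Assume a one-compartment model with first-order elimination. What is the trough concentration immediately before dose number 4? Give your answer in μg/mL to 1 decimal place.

f = (1/2)^(τ/t½) = (1/2)^(56/23) ≈ 0.1850.
C₀ = D/Vd = 1177/214 ≈ 5.500 μg/mL.
Before the 4th dose, 3 doses have been given. Superposition: Cmin = C₀·(f + f² + … + f^3).
≈ 5.500 × (0.1850 + 0.0342 + 0.0063) ≈ 5.500 × 0.2255 ≈ 1.240 μg/mL.

1.2 μg/mL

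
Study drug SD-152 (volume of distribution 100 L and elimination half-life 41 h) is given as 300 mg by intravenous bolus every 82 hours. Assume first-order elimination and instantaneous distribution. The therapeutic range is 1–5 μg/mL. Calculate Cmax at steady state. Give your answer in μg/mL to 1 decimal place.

4.0 μg/mL

The dosing interval is 2 half-lives, so f = 2^(−2) = 0.25.
Accumulation ratio R = 1/(1 − f) = 1/0.75 = 4/3.
Single-dose peak C₀ = D/Vd = 300/100 = 3 μg/mL.
Steady-state peak Cmax,ss = C₀·R = 3 × 4/3 ≈ 4.000 μg/mL.
Peak 4.0 μg/mL vs MTC 5 μg/mL: below toxic threshold.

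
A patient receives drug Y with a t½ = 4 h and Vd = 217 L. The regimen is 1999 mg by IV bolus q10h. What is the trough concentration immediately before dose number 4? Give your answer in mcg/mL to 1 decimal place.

f = (1/2)^(τ/t½) = (1/2)^(10/4) ≈ 0.1768.
C₀ = D/Vd = 1999/217 ≈ 9.212 mcg/mL.
Before the 4th dose, 3 doses have been given. Superposition: Cmin = C₀·(f + f² + … + f^3).
≈ 9.212 × (0.1768 + 0.0313 + 0.0055) ≈ 9.212 × 0.2136 ≈ 1.968 mcg/mL.

2.0 mcg/mL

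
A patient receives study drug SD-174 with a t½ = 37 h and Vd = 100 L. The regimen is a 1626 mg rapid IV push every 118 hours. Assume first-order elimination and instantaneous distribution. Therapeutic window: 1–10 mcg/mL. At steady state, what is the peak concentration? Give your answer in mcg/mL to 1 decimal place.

18.3 mcg/mL

Over one 118-h interval, 118/37 ≈ 3.1892 half-lives elapse, leaving f ≈ 0.1096 of each dose.
Accumulation ratio R = 1/(1 − f) ≈ 1/0.8904 ≈ 1.1231.
Single-dose peak C₀ = D/Vd = 1626/100 ≈ 16.260 mcg/mL.
Cmax,ss = C₀/(1 − f) ≈ 16.260/0.8904 ≈ 18.261 mcg/mL.
Peak 18.3 mcg/mL vs MTC 10 mcg/mL: exceeds toxic threshold.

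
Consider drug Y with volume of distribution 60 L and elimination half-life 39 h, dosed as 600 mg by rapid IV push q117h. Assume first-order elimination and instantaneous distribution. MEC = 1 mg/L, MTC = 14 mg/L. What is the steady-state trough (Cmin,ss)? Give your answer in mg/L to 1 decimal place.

The dosing interval is 3 half-lives, so f = 2^(−3) = 0.125.
Accumulation ratio R = 1/(1 − f) = 1/0.875 = 8/7.
Single-dose peak C₀ = D/Vd = 600/60 = 10 mg/L.
Steady-state peak Cmax,ss = C₀·R = 10 × 8/7 ≈ 11.429 mg/L.
Steady-state trough Cmin,ss = Cmax,ss·f ≈ 11.429 × 0.125 ≈ 1.429 mg/L.
Trough 1.4 mg/L vs MEC 1 mg/L: adequate.

1.4 mg/L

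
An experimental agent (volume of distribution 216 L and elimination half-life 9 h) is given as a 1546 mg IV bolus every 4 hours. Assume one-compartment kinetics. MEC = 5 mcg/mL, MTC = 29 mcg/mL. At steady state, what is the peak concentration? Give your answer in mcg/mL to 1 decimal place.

27.0 mcg/mL

k = ln2/t½ = ln2/9 ≈ 0.077016 h⁻¹; fraction remaining f = e^(−kτ) = e^(−0.077016×4) ≈ 0.7349.
At steady state, accumulation factor R = 1/(1 − e^(−kτ)) ≈ 3.7722.
Each bolus raises the concentration by D/Vd = 1546/216 ≈ 7.157 mcg/mL.
Cmax,ss = C₀/(1 − f) ≈ 7.157/0.2651 ≈ 26.997 mcg/mL.
Peak 27.0 mcg/mL vs MTC 29 mcg/mL: below toxic threshold.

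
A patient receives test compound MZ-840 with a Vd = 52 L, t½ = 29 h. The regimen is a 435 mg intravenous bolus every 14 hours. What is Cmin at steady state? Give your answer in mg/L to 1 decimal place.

21.0 mg/L

Over one 14-h interval, 14/29 ≈ 0.48276 half-lives elapse, leaving f ≈ 0.7156 of each dose.
Each bolus raises the concentration by D/Vd = 435/52 ≈ 8.365 mg/L.
Steady-state trough Cmin,ss = C₀·f/(1−f) ≈ 8.365 × 0.7156/0.2844 ≈ 21.048 mg/L.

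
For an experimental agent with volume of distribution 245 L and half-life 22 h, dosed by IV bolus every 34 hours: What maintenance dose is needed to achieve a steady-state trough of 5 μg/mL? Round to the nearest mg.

2351 mg

τ/t½ = 34/22 ≈ 1.5455, so f = (1/2)^(34/22) ≈ 0.342588.
Cmin,ss = (D/Vd)·f/(1−f), so D = Cmin,ss·Vd·(1−f)/f.
D = 5 × 245 × (1−f)/f ≈ 5 × 245 × 1.91896 ≈ 2350.73 mg.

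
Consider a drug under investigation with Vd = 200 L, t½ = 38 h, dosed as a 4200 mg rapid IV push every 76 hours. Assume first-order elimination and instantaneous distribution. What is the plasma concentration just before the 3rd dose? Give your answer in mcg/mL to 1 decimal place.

f = (1/2)^(τ/t½) = (1/2)^(76/38) ≈ 0.2500.
C₀ = D/Vd = 4200/200 ≈ 21.000 mcg/mL.
Before the 3rd dose, 2 doses have been given. Superposition: Cmin = C₀·(f + f²).
≈ 21.000 × (0.2500 + 0.0625) ≈ 21.000 × 0.3125 ≈ 6.562 mcg/mL.

6.6 mcg/mL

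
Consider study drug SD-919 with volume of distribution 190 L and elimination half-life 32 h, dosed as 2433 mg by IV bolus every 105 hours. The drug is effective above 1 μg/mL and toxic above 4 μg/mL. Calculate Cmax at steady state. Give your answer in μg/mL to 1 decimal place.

14.3 μg/mL

k = ln2/t½ = ln2/32 ≈ 0.021661 h⁻¹; fraction remaining f = e^(−kτ) = e^(−0.021661×105) ≈ 0.1029.
Accumulation ratio R = 1/(1 − f) ≈ 1/0.8971 ≈ 1.1147.
Single-dose peak C₀ = D/Vd = 2433/190 ≈ 12.805 μg/mL.
Cmax,ss = C₀/(1 − f) ≈ 12.805/0.8971 ≈ 14.274 μg/mL.
Peak 14.3 μg/mL vs MTC 4 μg/mL: exceeds toxic threshold.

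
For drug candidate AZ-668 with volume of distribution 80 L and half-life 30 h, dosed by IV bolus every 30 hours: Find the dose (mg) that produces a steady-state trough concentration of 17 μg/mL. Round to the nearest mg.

τ/t½ = 30/30 ≈ 1, so f = (1/2)^(30/30) ≈ 0.500000.
Cmin,ss = (D/Vd)·f/(1−f), so D = Cmin,ss·Vd·(1−f)/f.
D = 17 × 80 × (1−f)/f ≈ 17 × 80 × 1.00000 ≈ 1360.00 mg.

1360 mg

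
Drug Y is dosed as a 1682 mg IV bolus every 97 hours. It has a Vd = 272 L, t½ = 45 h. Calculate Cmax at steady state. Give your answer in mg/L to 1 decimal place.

8.0 mg/L

Over one 97-h interval, 97/45 ≈ 2.1556 half-lives elapse, leaving f ≈ 0.2244 of each dose.
At steady state, accumulation factor R = 1/(1 − e^(−kτ)) ≈ 1.2893.
Single-dose peak C₀ = D/Vd = 1682/272 ≈ 6.184 mg/L.
Steady-state peak Cmax,ss = C₀·R ≈ 6.184 × 1.2893 ≈ 7.973 mg/L.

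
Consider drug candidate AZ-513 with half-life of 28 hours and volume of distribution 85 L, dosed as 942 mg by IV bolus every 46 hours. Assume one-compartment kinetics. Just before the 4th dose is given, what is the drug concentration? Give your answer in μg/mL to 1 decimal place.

5.0 μg/mL

f = (1/2)^(τ/t½) = (1/2)^(46/28) ≈ 0.3202.
C₀ = D/Vd = 942/85 ≈ 11.082 μg/mL.
Before the 4th dose, 3 doses have been given. Superposition: Cmin = C₀·(f + f² + … + f^3).
≈ 11.082 × (0.3202 + 0.1025 + 0.0328) ≈ 11.082 × 0.4555 ≈ 5.048 μg/mL.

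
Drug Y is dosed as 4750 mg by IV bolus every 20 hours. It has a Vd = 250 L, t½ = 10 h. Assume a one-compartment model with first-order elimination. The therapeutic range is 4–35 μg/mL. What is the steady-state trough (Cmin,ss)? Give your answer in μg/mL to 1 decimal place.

6.3 μg/mL

The dosing interval is 2 half-lives, so f = 2^(−2) = 0.25.
Accumulation ratio R = 1/(1 − f) = 1/0.75 = 4/3.
Single-dose peak C₀ = D/Vd = 4750/250 = 19 μg/mL.
Steady-state peak Cmax,ss = C₀·R = 19 × 4/3 ≈ 25.333 μg/mL.
Steady-state trough Cmin,ss = Cmax,ss·f ≈ 25.333 × 0.25 ≈ 6.333 μg/mL.
Trough 6.3 μg/mL vs MEC 4 μg/mL: adequate.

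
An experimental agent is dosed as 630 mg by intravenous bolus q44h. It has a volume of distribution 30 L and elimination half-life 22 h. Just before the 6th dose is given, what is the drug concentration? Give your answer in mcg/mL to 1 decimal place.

7.0 mcg/mL

f = (1/2)^(τ/t½) = (1/2)^(44/22) ≈ 0.2500.
C₀ = D/Vd = 630/30 ≈ 21.000 mcg/mL.
Before the 6th dose, 5 doses have been given. Superposition: Cmin = C₀·(f + f² + … + f^5).
≈ 21.000 × (0.2500 + 0.0625 + 0.0156 + 0.0039 + 0.0010) ≈ 21.000 × 0.3330 ≈ 6.993 mcg/mL.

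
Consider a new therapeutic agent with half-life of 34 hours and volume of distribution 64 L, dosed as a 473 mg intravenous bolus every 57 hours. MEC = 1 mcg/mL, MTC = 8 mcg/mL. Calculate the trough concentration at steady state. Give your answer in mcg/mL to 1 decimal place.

τ/t½ = 57/34 ≈ 1.6765, so fraction remaining f = (1/2)^(57/34) ≈ 0.3128.
At steady state, accumulation factor R = 1/(1 − e^(−kτ)) ≈ 1.4552.
Single-dose peak C₀ = D/Vd = 473/64 ≈ 7.391 mcg/mL.
Cmax,ss = C₀/(1 − f) ≈ 7.391/0.6872 ≈ 10.755 mcg/mL.
One interval later, Cmin,ss = Cmax,ss·e^(−kτ) ≈ 10.755 × 0.3128 ≈ 3.364 mcg/mL.
Trough 3.4 mcg/mL vs MEC 1 mcg/mL: adequate.

3.4 mcg/mL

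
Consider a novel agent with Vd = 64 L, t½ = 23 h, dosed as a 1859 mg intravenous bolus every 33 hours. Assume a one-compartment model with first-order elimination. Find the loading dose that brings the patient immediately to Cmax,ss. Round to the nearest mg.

f = (1/2)^(33/23) ≈ 0.369903; accumulation ratio R = 1/(1−f) ≈ 1.58706.
Loading dose to hit Cmax,ss on first dose: D_load = D_maint·R ≈ 1859 × 1.58706 ≈ 2950.34 mg.

2950 mg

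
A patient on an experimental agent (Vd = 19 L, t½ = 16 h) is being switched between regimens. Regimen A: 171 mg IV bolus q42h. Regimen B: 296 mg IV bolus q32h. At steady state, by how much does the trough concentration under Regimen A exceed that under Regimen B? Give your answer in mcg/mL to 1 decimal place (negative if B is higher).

-3.5 mcg/mL

Regimen A: f = (1/2)^(42/16) ≈ 0.1621; Cmin,ss = (171/19)·f/(1−f) ≈ 1.741 mcg/mL.
Regimen B: f = (1/2)^(32/16) ≈ 0.2500; Cmin,ss = (296/19)·f/(1−f) ≈ 5.193 mcg/mL.
Difference ≈ 1.741 − 5.193 ≈ -3.452 mcg/mL.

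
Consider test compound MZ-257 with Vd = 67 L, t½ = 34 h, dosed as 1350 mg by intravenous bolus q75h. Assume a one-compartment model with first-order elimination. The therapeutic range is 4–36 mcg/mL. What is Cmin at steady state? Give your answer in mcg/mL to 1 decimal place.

5.6 mcg/mL

Over one 75-h interval, 75/34 ≈ 2.2059 half-lives elapse, leaving f ≈ 0.2168 of each dose.
Accumulation ratio R = 1/(1 − f) ≈ 1/0.7832 ≈ 1.2768.
Single-dose peak C₀ = D/Vd = 1350/67 ≈ 20.149 mcg/mL.
Steady-state peak Cmax,ss = C₀·R ≈ 20.149 × 1.2768 ≈ 25.726 mcg/mL.
One interval later, Cmin,ss = Cmax,ss·e^(−kτ) ≈ 25.726 × 0.2168 ≈ 5.577 mcg/mL.
Trough 5.6 mcg/mL vs MEC 4 mcg/mL: adequate.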